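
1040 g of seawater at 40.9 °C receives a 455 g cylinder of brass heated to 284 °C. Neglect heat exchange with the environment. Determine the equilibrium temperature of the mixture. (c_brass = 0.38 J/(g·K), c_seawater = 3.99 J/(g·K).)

T_f is the heat-capacity-weighted average of the initial temperatures:
T_f = (172.9·284 + 4149.6·40.9) / (172.9 + 4149.6)
    = 218822 / 4322.5 ≈ 50.62 °C

T_f ≈ 50.6 °C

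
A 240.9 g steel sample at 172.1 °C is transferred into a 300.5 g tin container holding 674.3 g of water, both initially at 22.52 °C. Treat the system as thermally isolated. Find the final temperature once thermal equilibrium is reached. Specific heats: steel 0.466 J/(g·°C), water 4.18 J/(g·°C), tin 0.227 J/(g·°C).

Conservation of energy gives ΣQ = 0:
240.9*0.466*(T − 172.1) + 674.3*4.18*(T − 22.52) + 300.5*0.227*(T − 22.52) = 0
2999 T = 84330
T ≈ 28.12 °C

T_f ≈ 28.1 °C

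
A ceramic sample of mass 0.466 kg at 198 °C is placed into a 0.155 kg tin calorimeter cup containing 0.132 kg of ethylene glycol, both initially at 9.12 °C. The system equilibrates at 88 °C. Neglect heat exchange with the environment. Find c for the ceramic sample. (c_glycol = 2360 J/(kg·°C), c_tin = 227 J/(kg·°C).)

c ≈ 534 J/(kg·°C)

Setting the total heat transfer to zero:
0.466×c×(88 − 198) + 0.132×2360×(88 − 9.12) + 0.155×227×(88 − 9.12) = 0
-51.26 c = -27348
c = -27348/-51.26 ≈ 533.5 J/(kg·°C)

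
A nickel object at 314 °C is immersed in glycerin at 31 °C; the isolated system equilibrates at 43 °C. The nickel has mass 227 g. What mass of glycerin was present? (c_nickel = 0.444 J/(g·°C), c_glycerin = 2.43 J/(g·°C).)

|Q_nickel| = |Q_glycerin|:
227×0.444×(314 − 43) = m×2.43×(43 − 31)
29.16 m = 27314  ⇒  m ≈ 936.7 g

m ≈ 937 g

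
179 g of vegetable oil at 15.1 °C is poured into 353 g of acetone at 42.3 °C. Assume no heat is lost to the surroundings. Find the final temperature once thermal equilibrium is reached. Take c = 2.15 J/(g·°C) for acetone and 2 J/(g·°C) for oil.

Heat lost by the acetone equals heat gained by the oil:
353×2.15×(42.3 − T) = 179×2×(T − 15.1)
758.95(42.3 − T) = 358(T − 15.1)
1116.9 T = 37509  ⇒  T ≈ 33.58 °C

T_f ≈ 33.6 °C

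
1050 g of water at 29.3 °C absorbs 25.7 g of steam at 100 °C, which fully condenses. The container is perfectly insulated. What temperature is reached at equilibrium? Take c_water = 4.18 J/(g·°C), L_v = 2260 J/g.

T_f ≈ 43.9 °C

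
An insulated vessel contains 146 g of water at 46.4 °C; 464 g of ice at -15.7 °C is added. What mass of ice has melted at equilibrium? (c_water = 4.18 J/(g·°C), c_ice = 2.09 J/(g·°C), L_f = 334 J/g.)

Heat available from the water dropping to 0 °C: 146×4.18×46.4 = 28317 J.
Warming the ice to 0 °C takes 464×2.09×15.7 = 15225 J, leaving 13092 J for melting.
Fully melting the ice requires m_ice L_f = 464×334 = 154976 J.
That's not enough to melt it all — equilibrium is at 0 °C with ice remaining.
m_melt = 13092 / L_f = 39.2 g.

m_melted ≈ 39.2 g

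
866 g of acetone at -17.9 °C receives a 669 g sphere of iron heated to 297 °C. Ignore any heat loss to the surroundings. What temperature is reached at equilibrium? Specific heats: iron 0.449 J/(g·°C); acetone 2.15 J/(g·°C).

T_f ≈ 25.8 °C

Heat lost by the iron equals heat gained by the acetone:
669·0.449·(297 − T) = 866·2.15·(T − (-17.9))
300.38(297 − T) = 1861.9(T − (-17.9))
2162.3 T = 55885  ⇒  T ≈ 25.85 °C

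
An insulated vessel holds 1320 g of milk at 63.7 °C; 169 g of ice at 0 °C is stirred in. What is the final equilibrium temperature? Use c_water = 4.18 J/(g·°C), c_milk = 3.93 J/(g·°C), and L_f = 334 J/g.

T_f ≈ 46.5 °C

Let T be the final temperature. ΣQ_i = 0:
latent heat to melt: 169×334 = 56446
  warm the meltwater: 706.42 T
  milk: 5187.6(T − 63.7)
5894 T = 330450 − 56446 = 274004
T ≈ 46.49 °C (positive, so assuming full melt was valid).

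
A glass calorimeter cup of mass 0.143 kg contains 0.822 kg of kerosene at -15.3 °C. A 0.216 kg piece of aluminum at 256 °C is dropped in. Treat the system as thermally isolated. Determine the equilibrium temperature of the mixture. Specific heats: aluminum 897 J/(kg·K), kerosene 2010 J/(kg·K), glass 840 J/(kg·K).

T_f ≈ 11.4 °C

Setting the total heat transfer to zero:
0.216×897×(T − 256) + 0.822×2010×(T − (-15.3)) + 0.143×840×(T − (-15.3)) = 0
193.75(T − 256) + 1652.2(T − (-15.3)) + 120.12(T − (-15.3)) = 0
(193.75 + 1652.2 + 120.12) T = 193.75×256 + 1652.2×(-15.3) + 120.12×(-15.3)
T = 22484 / 1966.1 = 11.4 °C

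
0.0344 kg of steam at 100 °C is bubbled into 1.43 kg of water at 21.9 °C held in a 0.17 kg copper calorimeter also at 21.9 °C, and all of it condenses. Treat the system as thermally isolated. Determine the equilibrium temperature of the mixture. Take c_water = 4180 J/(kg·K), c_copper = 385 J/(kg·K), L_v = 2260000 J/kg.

Heat gained plus heat lost sum to zero:
condense steam: −0.0344·2260000 = −77744; condensate cools 100→T: 0.0344·4180·(T − 100) = 143.79(T − 100); original water: 5977.4(T − 21.9); copper cup: 0.17·385·(T − 21.9) = 65.45(T − 21.9)
6186.6 T = 77744 + 14379 + 132338 = 224462
T ≈ 36.28 °C (< 100 °C, so full condensation is consistent).

T_f ≈ 36.3 °C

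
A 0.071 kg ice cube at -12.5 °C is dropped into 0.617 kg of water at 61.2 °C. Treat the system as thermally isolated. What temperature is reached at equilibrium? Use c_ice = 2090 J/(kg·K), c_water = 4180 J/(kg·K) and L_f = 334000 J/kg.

T_f ≈ 46.0 °C

Heat gained plus heat lost sum to zero:
warm ice to 0 °C: 0.071×2090×(0 − (-12.5)) = 1854.9
  latent heat to melt: 0.071×334000 = 23714
  warm the meltwater: 296.78 T
  water: 2579.1(T − 61.2)
2875.8 T = 157838 − 25569 = 132270
T ≈ 45.99 °C (positive, so assuming full melt was valid).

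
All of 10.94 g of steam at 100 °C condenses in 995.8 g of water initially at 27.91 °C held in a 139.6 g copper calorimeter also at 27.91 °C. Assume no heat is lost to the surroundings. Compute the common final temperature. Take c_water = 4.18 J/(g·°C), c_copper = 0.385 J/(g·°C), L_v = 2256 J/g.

T_f ≈ 34.5 °C

Energy balance with sensible and latent terms:
condense steam: −10.94·2256 = −24681; condensed water 100 °C→T: 45.73(T − 100); original water: 4162.4(T − 27.91); copper cup: 139.6·0.385·(T − 27.91) = 53.75(T − 27.91)
4261.9 T = 24681 + 4572.9 + 117674 = 146927
T ≈ 34.47 °C (< 100 °C, so full condensation is consistent).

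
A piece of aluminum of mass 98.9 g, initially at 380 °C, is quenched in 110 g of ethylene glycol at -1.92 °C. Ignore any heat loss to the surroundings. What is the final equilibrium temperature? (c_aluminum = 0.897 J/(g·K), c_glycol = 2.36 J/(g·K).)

T_f ≈ 95.4 °C

Setting the total heat transfer to zero:
98.9·0.897·(T − 380) + 110·2.36·(T − (-1.92)) = 0
88.71(T − 380) + 259.6(T − (-1.92)) = 0
348.31 T = 33213
T ≈ 95.35 °C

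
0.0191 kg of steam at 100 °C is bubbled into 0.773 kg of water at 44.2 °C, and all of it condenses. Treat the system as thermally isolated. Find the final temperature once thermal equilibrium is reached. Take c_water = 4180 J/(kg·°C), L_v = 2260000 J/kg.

T_f ≈ 58.6 °C

Net heat exchanged in the isolated system is zero:
condense steam: −0.0191·2260000 = −43166
  condensate cools 100→T: 0.0191·4180·(T − 100) = 79.84(T − 100)
  original water: 3231.1(T − 44.2)
3311 T = 43166 + 7983.8 + 142816 = 193966
T ≈ 58.58 °C — below 100 °C, confirming all the steam condensed.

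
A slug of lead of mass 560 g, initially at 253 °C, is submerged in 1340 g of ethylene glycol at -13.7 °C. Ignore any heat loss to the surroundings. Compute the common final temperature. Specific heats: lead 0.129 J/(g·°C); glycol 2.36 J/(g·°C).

T_f ≈ -7.7 °C

Taking heat into each body as positive, Σ m c ΔT = 0:
560×0.129×(T − 253) + 1340×2.36×(T − (-13.7)) = 0
72.24(T − 253) + 3162.4(T − (-13.7)) = 0
3234.6 T = -25048
T = -25048 / 3234.6 = -7.74 °C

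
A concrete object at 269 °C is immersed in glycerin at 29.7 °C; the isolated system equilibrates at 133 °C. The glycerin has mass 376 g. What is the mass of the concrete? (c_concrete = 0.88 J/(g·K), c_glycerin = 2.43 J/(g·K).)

m ≈ 789 g

Setting the total heat transfer to zero:
m·0.88·(133 − 269) + 376·2.43·(133 − 29.7) = 0
-119.68 m = -94383
m = -94383/-119.68 ≈ 788.6 g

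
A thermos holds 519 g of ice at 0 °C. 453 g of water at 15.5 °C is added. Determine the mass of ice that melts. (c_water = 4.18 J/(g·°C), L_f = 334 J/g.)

Heat available from the water dropping to 0 °C: 453×4.18×15.5 = 29350 J.
Fully melting the ice requires m_ice L_f = 519×334 = 173346 J.
29350 J < 173346 J, so only part of the ice melts and the system sits at 0 °C.
Mass melted = 29350/334 ≈ 87.87 g.

m_melted ≈ 87.9 g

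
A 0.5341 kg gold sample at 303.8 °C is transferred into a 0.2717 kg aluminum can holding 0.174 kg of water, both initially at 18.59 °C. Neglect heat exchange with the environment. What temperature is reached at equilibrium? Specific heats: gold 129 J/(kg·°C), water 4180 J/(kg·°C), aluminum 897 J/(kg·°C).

T_f ≈ 37.5 °C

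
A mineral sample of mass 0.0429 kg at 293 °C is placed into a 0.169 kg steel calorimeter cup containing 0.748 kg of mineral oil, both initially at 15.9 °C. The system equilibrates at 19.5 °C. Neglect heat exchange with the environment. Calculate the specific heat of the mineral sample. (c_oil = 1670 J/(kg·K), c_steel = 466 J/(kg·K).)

Let T be the final temperature. ΣQ_i = 0:
0.0429×c×(19.5 − 293) + 0.748×1670×(19.5 − 15.9) + 0.169×466×(19.5 − 15.9) = 0
-11.73 c = -4780.5
c = -4780.5/-11.73 ≈ 407.4 J/(kg·K)

c ≈ 407 J/(kg·K)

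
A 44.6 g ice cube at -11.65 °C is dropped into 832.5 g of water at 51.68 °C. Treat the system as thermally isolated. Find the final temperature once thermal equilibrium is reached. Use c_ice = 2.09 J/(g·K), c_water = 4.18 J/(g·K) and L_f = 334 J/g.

T_f ≈ 44.7 °C

Let T be the final temperature. ΣQ_i = 0:
ice -11.65→0 °C: 44.6×2.09×11.65 = 1085.9
  latent heat to melt: 44.6×334 = 14896
  meltwater 0→T: 44.6×4.18×T = 186.43 T
  water: 3479.8(T − 51.68)
3666.3 T = 179839 − 15982 = 163856
T ≈ 44.69 °C — above 0 °C, consistent with complete melting.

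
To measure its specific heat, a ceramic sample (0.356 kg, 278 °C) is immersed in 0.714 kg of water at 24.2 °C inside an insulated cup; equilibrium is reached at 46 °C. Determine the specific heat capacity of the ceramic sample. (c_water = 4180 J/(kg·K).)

c ≈ 788 J/(kg·K)

Heat lost by the ceramic sample = heat gained by the water:
0.356×c×(278 − 46) = 0.714×4180×(46 − 24.2)
82.59 c = 65063  ⇒  c ≈ 787.8 J/(kg·K)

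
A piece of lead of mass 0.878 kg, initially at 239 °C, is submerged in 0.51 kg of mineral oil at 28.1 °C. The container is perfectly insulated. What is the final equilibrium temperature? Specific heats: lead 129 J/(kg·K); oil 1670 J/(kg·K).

T_f ≈ 52.9 °C

Let T be the final temperature. ΣQ_i = 0:
0.878*129*(T − 239) + 0.51*1670*(T − 28.1) = 0
113.26(T − 239) + 851.7(T − 28.1) = 0
(113.26 + 851.7) T = 113.26*239 + 851.7*28.1
T = 51002 / 964.96 = 52.9 °C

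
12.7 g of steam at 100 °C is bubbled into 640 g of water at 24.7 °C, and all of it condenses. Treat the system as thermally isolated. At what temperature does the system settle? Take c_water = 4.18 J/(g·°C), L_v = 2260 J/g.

T_f ≈ 36.7 °C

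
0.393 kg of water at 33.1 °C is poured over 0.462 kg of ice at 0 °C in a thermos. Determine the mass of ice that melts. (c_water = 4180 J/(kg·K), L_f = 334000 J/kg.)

Cooling the water to 0 °C releases 0.393·4180·33.1 = 54375 J.
Melting all 0.462 kg of ice would need 0.462·334000 = 154308 J.
That's not enough to melt it all — equilibrium is at 0 °C with ice remaining.
m_melt = 54375 / L_f = 0.1628 kg.

m_melted ≈ 0.163 kg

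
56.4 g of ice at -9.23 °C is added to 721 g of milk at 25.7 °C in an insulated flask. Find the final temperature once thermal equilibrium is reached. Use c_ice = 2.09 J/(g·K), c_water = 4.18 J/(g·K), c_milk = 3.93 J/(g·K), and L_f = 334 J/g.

Energy conservation, ΣQ = 0:
ice -9.23→0 °C: 56.4·2.09·9.23 = 1088; melt ice: 56.4·334 = 18838; meltwater 0→T: 56.4·4.18·T = 235.75 T; milk: 2833.5(T − 25.7)
3069.3 T = 72822 − 19926 = 52896
T ≈ 17.23 °C (positive, so assuming full melt was valid).

T_f ≈ 17.2 °C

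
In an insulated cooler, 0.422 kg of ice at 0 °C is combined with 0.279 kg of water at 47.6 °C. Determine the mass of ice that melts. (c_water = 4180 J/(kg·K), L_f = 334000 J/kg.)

Cooling the water to 0 °C releases 0.279×4180×47.6 = 55512 J.
Fully melting the ice requires m_ice L_f = 0.422×334000 = 140948 J.
Since 55512 < 140948 J, not all the ice melts; equilibrium is at 0 °C.
m_melted×334000 = 55512  ⇒  m_melted ≈ 0.1662 kg.

m_melted ≈ 0.166 kg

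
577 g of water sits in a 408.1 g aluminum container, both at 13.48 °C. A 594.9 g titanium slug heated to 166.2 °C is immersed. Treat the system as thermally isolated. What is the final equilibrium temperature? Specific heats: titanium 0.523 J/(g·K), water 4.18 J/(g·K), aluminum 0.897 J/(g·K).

Net heat exchanged in the isolated system is zero:
594.9×0.523×(T − 166.2) + 577×4.18×(T − 13.48) + 408.1×0.897×(T − 13.48) = 0
311.13(T − 166.2) + 2411.9(T − 13.48) + 366.07(T − 13.48) = 0
(311.13 + 2411.9 + 366.07) T = 311.13×166.2 + 2411.9×13.48 + 366.07×13.48
T = 89157/3089.1 ≈ 28.86 °C

T_f ≈ 28.9 °C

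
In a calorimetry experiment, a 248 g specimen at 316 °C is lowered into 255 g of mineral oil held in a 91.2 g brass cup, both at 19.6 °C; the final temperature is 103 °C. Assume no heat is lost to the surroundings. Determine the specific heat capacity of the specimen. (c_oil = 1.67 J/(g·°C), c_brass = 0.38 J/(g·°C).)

Taking heat into each body as positive, Σ m c ΔT = 0:
248·c·(103 − 316) + 255·1.67·(103 − 19.6) + 91.2·0.38·(103 − 19.6) = 0
-52824 c = -38406
c = -38406/-52824 ≈ 0.7271 J/(g·°C)

c ≈ 0.727 J/(g·°C)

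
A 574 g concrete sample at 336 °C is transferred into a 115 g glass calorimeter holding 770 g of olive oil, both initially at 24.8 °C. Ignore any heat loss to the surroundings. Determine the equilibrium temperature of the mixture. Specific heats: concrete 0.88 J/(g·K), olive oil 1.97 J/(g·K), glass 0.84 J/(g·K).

Setting the total heat transfer to zero:
574×0.88×(T − 336) + 770×1.97×(T − 24.8) + 115×0.84×(T − 24.8) = 0
(505.12 + 1516.9 + 96.6) T = 505.12×336 + 1516.9×24.8 + 96.6×24.8
T = 209735/2118.6 ≈ 99.00 °C

T_f ≈ 99.0 °C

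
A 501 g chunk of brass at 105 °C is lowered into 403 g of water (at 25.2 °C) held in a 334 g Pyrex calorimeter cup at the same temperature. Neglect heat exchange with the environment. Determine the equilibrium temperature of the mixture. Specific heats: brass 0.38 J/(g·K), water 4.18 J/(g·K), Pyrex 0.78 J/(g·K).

T_f ≈ 32.3 °C

T_f is the heat-capacity-weighted average of the initial temperatures:
T_f = (190.38*105 + 1684.5*25.2 + 260.52*25.2) / (190.38 + 1684.5 + 260.52)
    = 69005 / 2135.4 ≈ 32.31 °C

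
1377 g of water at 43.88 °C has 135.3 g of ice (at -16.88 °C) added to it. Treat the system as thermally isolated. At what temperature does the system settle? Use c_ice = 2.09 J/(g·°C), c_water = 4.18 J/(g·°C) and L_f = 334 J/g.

T_f ≈ 32.1 °C

Taking heat into each body as positive, Σ m c ΔT = 0:
ice -16.88→0 °C: 135.3×2.09×16.88 = 4773.3
  latent heat to melt: 135.3×334 = 45190
  meltwater 0→T: 135.3×4.18×T = 565.55 T
  water cools: 1377×4.18×(T − 43.88) = 5755.9(T − 43.88)
6321.4 T = 252567 − 49963 = 202604
T ≈ 32.05 °C. Since T > 0 °C, the all-ice-melts assumption holds.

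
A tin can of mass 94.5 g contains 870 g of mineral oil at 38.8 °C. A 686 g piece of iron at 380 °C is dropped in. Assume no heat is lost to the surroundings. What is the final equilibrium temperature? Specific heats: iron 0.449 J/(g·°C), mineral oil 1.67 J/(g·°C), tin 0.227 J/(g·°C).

Net heat exchanged in the isolated system is zero:
686*0.449*(T − 380) + 870*1.67*(T − 38.8) + 94.5*0.227*(T − 38.8) = 0
1782.4 T = 174250
T = 174250/1782.4 ≈ 97.76 °C

T_f ≈ 97.8 °C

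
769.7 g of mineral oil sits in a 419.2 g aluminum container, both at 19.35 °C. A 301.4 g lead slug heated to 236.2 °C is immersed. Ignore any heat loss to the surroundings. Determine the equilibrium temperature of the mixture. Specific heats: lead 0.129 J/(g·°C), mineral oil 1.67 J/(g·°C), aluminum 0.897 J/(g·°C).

T_f ≈ 24.3 °C

Conservation of energy gives ΣQ = 0:
301.4×0.129×(T − 236.2) + 769.7×1.67×(T − 19.35) + 419.2×0.897×(T − 19.35) = 0
38.88(T − 236.2) + 1285.4(T − 19.35) + 376.02(T − 19.35) = 0
1700.3 T = 41332
T ≈ 24.31 °C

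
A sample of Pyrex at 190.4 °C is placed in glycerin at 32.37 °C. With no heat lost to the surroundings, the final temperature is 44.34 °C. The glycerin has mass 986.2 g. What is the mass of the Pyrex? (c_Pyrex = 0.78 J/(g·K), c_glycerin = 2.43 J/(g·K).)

m ≈ 252 g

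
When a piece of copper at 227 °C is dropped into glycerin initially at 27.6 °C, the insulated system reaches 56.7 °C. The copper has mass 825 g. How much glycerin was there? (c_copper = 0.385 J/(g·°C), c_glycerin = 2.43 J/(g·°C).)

Heat lost by the copper = heat gained by the glycerin:
825×0.385×(227 − 56.7) = m×2.43×(56.7 − 27.6)
70.71 m = 54092  ⇒  m ≈ 764.9 g

m ≈ 765 g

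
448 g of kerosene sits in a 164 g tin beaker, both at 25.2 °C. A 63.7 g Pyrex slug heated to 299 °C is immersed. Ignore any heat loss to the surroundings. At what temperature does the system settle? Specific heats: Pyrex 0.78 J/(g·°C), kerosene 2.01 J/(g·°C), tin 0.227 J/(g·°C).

Heat gained plus heat lost sum to zero:
63.7*0.78*(T − 299) + 448*2.01*(T − 25.2) + 164*0.227*(T − 25.2) = 0
49.69(T − 299) + 900.48(T − 25.2) + 37.23(T − 25.2) = 0
(49.69 + 900.48 + 37.23) T = 49.69*299 + 900.48*25.2 + 37.23*25.2
T = 38486 / 987.39 = 39 °C

T_f ≈ 39.0 °C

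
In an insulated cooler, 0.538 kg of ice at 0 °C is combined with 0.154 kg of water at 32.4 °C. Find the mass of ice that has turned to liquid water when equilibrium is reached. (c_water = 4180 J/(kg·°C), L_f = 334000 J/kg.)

m_melted ≈ 0.0624 kg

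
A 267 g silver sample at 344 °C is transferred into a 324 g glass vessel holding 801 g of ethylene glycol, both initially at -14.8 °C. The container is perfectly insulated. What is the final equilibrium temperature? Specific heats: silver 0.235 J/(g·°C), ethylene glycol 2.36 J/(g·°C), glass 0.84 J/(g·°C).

T_f ≈ -4.7 °C

T_f = Σ m_i c_i T_i / Σ m_i c_i:
T_f = (62.74*344 + 1890.4*(-14.8) + 272.16*(-14.8)) / (62.74 + 1890.4 + 272.16)
    = -10421 / 2225.3 ≈ -4.68 °C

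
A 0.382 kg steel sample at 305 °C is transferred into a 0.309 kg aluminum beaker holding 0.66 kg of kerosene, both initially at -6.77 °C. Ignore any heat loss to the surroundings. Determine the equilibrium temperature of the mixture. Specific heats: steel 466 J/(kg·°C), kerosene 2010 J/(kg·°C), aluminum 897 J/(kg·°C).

T_f ≈ 24.4 °C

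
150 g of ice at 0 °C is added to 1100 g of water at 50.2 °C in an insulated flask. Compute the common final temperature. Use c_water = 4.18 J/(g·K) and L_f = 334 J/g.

T_f ≈ 34.6 °C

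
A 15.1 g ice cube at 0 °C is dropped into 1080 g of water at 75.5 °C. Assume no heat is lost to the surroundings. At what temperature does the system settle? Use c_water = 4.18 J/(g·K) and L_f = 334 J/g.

Energy balance with sensible and latent terms:
fusion: m_ice L_f = 15.1×334 = 5043.4
  meltwater 0→T: 15.1×4.18×T = 63.12 T
  water: 4514.4(T − 75.5)
4577.5 T = 340837 − 5043.4 = 335794
T ≈ 73.36 °C. Since T > 0 °C, the all-ice-melts assumption holds.

T_f ≈ 73.4 °C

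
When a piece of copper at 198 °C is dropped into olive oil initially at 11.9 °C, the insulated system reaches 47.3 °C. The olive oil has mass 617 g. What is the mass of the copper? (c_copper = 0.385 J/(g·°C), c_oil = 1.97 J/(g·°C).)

Net heat exchanged in the isolated system is zero:
m×0.385×(47.3 − 198) + 617×1.97×(47.3 − 11.9) = 0
-58.02 m = -43028
m = -43028/-58.02 ≈ 741.6 g

m ≈ 742 g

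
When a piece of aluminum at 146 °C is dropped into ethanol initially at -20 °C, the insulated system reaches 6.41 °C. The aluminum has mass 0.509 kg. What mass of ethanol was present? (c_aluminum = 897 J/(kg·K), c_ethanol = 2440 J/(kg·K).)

m ≈ 0.989 kg

Net heat exchanged in the isolated system is zero:
0.509×897×(6.41 − 146) + m×2440×(6.41 − (-20)) = 0
64440 m = 63733
m = 63733/64440 ≈ 0.989 kg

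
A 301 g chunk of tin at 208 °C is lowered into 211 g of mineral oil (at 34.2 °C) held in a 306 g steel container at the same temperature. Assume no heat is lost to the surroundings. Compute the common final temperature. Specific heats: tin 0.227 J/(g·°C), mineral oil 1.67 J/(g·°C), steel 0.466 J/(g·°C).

T_f ≈ 55.3 °C

Taking heat into each body as positive, Σ m c ΔT = 0:
301×0.227×(T − 208) + 211×1.67×(T − 34.2) + 306×0.466×(T − 34.2) = 0
68.33(T − 208) + 352.37(T − 34.2) + 142.6(T − 34.2) = 0
563.29 T = 31140
T ≈ 55.28 °C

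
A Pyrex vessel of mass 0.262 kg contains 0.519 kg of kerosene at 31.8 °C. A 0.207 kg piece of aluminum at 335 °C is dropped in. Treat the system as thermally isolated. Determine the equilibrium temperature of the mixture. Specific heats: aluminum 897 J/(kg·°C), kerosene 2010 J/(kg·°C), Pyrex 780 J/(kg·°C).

T_f is the heat-capacity-weighted average of the initial temperatures:
T_f = (185.68*335 + 1043.2*31.8 + 204.36*31.8) / (185.68 + 1043.2 + 204.36)
    = 101875 / 1433.2 ≈ 71.08 °C

T_f ≈ 71.1 °C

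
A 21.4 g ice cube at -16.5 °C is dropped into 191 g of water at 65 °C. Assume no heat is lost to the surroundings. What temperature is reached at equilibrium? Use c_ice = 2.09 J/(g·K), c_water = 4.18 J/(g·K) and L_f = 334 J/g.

T_f ≈ 49.6 °C

Heat gained plus heat lost sum to zero:
ice -16.5→0 °C: 21.4·2.09·16.5 = 737.98; fusion: m_ice L_f = 21.4·334 = 7147.6; warm the meltwater: 89.45 T; water cools: 191·4.18·(T − 65) = 798.38(T − 65)
887.83 T = 51895 − 7885.6 = 44009
T ≈ 49.57 °C. Since T > 0 °C, the all-ice-melts assumption holds.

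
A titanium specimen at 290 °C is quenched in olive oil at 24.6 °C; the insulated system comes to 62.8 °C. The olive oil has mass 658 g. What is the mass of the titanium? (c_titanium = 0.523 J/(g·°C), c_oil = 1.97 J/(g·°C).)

m ≈ 417 g

|Q_titanium| = |Q_oil|:
m·0.523·(290 − 62.8) = 658·1.97·(62.8 − 24.6)
118.83 m = 49517  ⇒  m ≈ 416.7 g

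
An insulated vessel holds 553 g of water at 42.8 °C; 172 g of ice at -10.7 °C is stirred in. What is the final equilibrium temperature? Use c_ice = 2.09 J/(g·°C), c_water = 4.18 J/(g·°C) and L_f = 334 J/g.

Energy conservation, ΣQ = 0:
ice -10.7→0 °C: 172×2.09×10.7 = 3846.4
  latent heat to melt: 172×334 = 57448
  meltwater 0→T: 172×4.18×T = 718.96 T
  water: 2311.5(T − 42.8)
3030.5 T = 98934 − 61294 = 37639
T ≈ 12.42 °C (positive, so assuming full melt was valid).

T_f ≈ 12.4 °C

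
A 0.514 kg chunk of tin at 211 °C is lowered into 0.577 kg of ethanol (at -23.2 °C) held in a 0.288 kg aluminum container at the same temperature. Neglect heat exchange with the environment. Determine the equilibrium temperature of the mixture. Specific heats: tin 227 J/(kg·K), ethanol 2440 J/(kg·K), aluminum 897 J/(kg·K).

T_f ≈ -7.9 °C

Net heat exchanged in the isolated system is zero:
0.514*227*(T − 211) + 0.577*2440*(T − (-23.2)) + 0.288*897*(T − (-23.2)) = 0
116.68(T − 211) + 1407.9(T − (-23.2)) + 258.34(T − (-23.2)) = 0
1782.9 T = -14037
T = -14037 / 1782.9 = -7.87 °C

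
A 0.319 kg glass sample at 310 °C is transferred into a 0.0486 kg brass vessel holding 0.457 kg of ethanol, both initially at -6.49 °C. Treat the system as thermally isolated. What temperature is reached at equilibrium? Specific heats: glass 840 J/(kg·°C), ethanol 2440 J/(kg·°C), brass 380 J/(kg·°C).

T_f is the heat-capacity-weighted average of the initial temperatures:
T_f = (267.96×310 + 1115.1×(-6.49) + 18.47×(-6.49)) / (267.96 + 1115.1 + 18.47)
    = 75711 / 1401.5 ≈ 54.02 °C

T_f ≈ 54.0 °C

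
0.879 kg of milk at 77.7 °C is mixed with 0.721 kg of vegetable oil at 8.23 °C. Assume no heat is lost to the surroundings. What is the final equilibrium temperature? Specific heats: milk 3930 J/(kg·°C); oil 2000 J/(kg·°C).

T_f ≈ 57.2 °C

Let T be the final temperature. ΣQ_i = 0:
0.879*3930*(T − 77.7) + 0.721*2000*(T − 8.23) = 0
3454.5(T − 77.7) + 1442(T − 8.23) = 0
(3454.5 + 1442) T = 3454.5*77.7 + 1442*8.23
T = 280280/4896.5 ≈ 57.24 °C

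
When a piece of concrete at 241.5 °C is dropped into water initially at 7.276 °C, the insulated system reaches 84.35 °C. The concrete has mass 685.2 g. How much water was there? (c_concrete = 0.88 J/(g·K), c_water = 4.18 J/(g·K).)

Net heat exchanged in the isolated system is zero:
685.2×0.88×(84.35 − 241.5) + m×4.18×(84.35 − 7.276) = 0
322.17 m = 94758
m = 94758/322.17 ≈ 294.1 g

m ≈ 294 g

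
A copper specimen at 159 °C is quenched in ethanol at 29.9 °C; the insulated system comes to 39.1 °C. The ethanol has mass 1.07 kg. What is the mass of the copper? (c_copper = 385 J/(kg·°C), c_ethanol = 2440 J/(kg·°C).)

m ≈ 0.52 kg

Heat lost by the copper = heat gained by the ethanol:
m·385·(159 − 39.1) = 1.07·2440·(39.1 − 29.9)
46162 m = 24019  ⇒  m ≈ 0.5203 kg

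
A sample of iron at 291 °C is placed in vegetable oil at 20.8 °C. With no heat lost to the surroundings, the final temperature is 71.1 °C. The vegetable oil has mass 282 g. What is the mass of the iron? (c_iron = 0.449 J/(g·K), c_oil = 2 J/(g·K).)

Net heat exchanged in the isolated system is zero:
m×0.449×(71.1 − 291) + 282×2×(71.1 − 20.8) = 0
-98.74 m = -28369
m = -28369/-98.74 ≈ 287.3 g

m ≈ 287 g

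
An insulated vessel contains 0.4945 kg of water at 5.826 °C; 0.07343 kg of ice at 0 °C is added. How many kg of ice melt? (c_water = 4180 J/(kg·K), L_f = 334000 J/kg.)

Cooling the water to 0 °C releases 0.4945·4180·5.826 = 12042 J.
Melting all 0.07343 kg of ice would need 0.07343·334000 = 24526 J.
Since 12042 < 24526 J, not all the ice melts; equilibrium is at 0 °C.
Mass melted = 12042/334000 ≈ 0.03606 kg.

m_melted ≈ 0.0361 kg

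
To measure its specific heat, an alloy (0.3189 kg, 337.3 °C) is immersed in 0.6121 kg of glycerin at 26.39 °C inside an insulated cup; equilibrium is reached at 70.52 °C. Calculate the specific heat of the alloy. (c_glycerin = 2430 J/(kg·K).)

c ≈ 772 J/(kg·K)

Taking heat into each body as positive, Σ m c ΔT = 0:
0.3189·c·(70.52 − 337.3) + 0.6121·2430·(70.52 − 26.39) = 0
-85.08 c = -65639
c = -65639/-85.08 ≈ 771.5 J/(kg·K)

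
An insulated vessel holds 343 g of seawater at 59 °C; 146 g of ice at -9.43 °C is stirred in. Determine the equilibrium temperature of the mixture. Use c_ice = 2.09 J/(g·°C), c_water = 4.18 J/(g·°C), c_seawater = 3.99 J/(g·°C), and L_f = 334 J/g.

Energy balance with sensible and latent terms:
ice -9.43→0 °C: 146×2.09×9.43 = 2877.5
  melt ice: 146×334 = 48764
  warm the meltwater: 610.28 T
  seawater: 1368.6(T − 59)
1978.9 T = 80746 − 51641 = 29104
T ≈ 14.71 °C — above 0 °C, consistent with complete melting.

T_f ≈ 14.7 °C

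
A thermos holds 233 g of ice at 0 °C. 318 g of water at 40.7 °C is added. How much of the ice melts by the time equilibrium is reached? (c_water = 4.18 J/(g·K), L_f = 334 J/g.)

Water can give up m c ΔT = 318×4.18×40.7 = 54100 J before reaching 0 °C.
Melting all 233 g of ice would need 233×334 = 77822 J.
54100 J < 77822 J, so only part of the ice melts and the system sits at 0 °C.
Mass melted = 54100/334 ≈ 162 g.

m_melted ≈ 162 g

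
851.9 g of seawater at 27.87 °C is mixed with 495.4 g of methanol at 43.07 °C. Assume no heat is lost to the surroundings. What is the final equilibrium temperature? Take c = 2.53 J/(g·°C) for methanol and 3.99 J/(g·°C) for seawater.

T_f ≈ 32.0 °C

T_f is the heat-capacity-weighted average of the initial temperatures:
T_f = (1253.4·43.07 + 3399.1·27.87) / (1253.4 + 3399.1)
    = 148715 / 4652.4 ≈ 31.96 °C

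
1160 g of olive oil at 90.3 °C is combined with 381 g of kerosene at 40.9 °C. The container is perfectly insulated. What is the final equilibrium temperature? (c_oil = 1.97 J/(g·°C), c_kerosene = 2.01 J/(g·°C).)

Heat gained plus heat lost sum to zero:
1160·1.97·(T − 90.3) + 381·2.01·(T − 40.9) = 0
2285.2(T − 90.3) + 765.81(T − 40.9) = 0
(2285.2 + 765.81) T = 2285.2·90.3 + 765.81·40.9
T = 237675 / 3051 = 77.9 °C

T_f ≈ 77.9 °C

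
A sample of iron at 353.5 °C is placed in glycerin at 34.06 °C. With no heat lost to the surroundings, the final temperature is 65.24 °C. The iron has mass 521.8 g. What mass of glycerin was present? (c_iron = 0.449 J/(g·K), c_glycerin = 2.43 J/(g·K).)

Let T be the final temperature. ΣQ_i = 0:
521.8×0.449×(65.24 − 353.5) + m×2.43×(65.24 − 34.06) = 0
75.77 m = 67536
m = 67536/75.77 ≈ 891.4 g

m ≈ 891 g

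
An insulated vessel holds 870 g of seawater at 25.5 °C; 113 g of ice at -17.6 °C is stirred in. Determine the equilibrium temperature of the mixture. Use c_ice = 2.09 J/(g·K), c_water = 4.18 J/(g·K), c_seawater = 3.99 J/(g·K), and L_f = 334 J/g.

Let T be the final temperature. ΣQ_i = 0:
warm ice to 0 °C: 113·2.09·(0 − (-17.6)) = 4156.6; latent heat to melt: 113·334 = 37742; warm the meltwater: 472.34 T; seawater: 3471.3(T − 25.5)
3943.6 T = 88518 − 41899 = 46620
T ≈ 11.82 °C (positive, so assuming full melt was valid).

T_f ≈ 11.8 °C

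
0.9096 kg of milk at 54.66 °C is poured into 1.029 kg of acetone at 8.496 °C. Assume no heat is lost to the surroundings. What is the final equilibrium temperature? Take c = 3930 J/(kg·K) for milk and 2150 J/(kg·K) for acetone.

T_f ≈ 37.0 °C

Conservation of energy gives ΣQ = 0:
0.9096·3930·(T − 54.66) + 1.029·2150·(T − 8.496) = 0
5787.1 T = 214191
T = 214191 / 5787.1 = 37 °C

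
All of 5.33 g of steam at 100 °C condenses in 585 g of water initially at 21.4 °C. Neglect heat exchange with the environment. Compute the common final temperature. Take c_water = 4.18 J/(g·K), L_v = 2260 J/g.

Taking heat into each body as positive, Σ m c ΔT = 0:
latent heat released on condensation: 5.33·2260 = 12046; condensate cools 100→T: 5.33·4.18·(T − 100) = 22.28(T − 100); water warms: 585·4.18·(T − 21.4) = 2445.3(T − 21.4)
2467.6 T = 12046 + 2227.9 + 52329 = 66603
T ≈ 26.99 °C, under the boiling point, so the assumption holds.

T_f ≈ 27.0 °C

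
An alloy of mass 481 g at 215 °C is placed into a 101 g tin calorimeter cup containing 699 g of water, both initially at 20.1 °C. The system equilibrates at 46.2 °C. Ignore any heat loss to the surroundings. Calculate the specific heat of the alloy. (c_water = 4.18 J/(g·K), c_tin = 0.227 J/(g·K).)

c ≈ 0.947 J/(g·K)

Heat gained plus heat lost sum to zero:
481×c×(46.2 − 215) + 699×4.18×(46.2 − 20.1) + 101×0.227×(46.2 − 20.1) = 0
-81193 c = -76858
c = -76858/-81193 ≈ 0.9466 J/(g·K)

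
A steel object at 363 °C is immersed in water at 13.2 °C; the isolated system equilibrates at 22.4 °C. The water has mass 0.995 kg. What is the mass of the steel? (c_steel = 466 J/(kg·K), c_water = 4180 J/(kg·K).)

m ≈ 0.241 kg

|Q_steel| = |Q_water|:
m·466·(363 − 22.4) = 0.995·4180·(22.4 − 13.2)
158720 m = 38264  ⇒  m ≈ 0.2411 kg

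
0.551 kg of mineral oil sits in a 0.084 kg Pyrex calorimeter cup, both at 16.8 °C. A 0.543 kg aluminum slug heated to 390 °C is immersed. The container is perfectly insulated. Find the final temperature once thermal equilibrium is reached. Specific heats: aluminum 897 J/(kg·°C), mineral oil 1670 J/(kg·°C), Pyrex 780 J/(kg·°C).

T_f ≈ 140.2 °C

Let T be the final temperature. ΣQ_i = 0:
0.543*897*(T − 390) + 0.551*1670*(T − 16.8) + 0.084*780*(T − 16.8) = 0
487.07(T − 390) + 920.17(T − 16.8) + 65.52(T − 16.8) = 0
(487.07 + 920.17 + 65.52) T = 487.07*390 + 920.17*16.8 + 65.52*16.8
T = 206517 / 1472.8 = 140 °C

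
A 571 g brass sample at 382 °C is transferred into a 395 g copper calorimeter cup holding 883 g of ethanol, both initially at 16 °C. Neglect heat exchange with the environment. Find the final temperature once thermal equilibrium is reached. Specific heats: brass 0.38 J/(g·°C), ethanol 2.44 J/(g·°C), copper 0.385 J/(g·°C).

With ΣQ=0 the equilibrium temperature is the m·c-weighted mean:
T_f = (216.98×382 + 2154.5×16 + 152.08×16) / (216.98 + 2154.5 + 152.08)
    = 119792 / 2523.6 ≈ 47.47 °C

T_f ≈ 47.5 °C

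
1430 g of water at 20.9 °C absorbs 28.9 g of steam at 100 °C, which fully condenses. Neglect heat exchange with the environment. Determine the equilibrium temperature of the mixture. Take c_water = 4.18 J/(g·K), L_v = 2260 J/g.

T_f ≈ 33.2 °C

Energy balance with sensible and latent terms:
steam→water at 100 °C releases m L_v = 28.9×2260 = 65314
  condensed water 100 °C→T: 120.8(T − 100)
  original water: 5977.4(T − 20.9)
6098.2 T = 65314 + 12080 + 124928 = 202322
T ≈ 33.18 °C (< 100 °C, so full condensation is consistent).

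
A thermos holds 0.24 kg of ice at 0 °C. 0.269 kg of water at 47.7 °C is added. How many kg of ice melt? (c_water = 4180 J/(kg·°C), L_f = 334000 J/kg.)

m_melted ≈ 0.161 kg

Cooling the water to 0 °C releases 0.269×4180×47.7 = 53635 J.
Fully melting the ice requires m_ice L_f = 0.24×334000 = 80160 J.
53635 J < 80160 J, so only part of the ice melts and the system sits at 0 °C.
Mass melted = 53635/334000 ≈ 0.1606 kg.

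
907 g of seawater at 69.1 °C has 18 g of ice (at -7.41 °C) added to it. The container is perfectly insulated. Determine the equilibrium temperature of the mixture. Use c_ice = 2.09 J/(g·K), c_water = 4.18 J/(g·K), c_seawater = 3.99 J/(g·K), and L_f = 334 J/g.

Setting the total heat transfer to zero:
ice -7.41→0 °C: 18·2.09·7.41 = 278.76; latent heat to melt: 18·334 = 6012; meltwater 0→T: 18·4.18·T = 75.24 T; seawater cools: 907·3.99·(T − 69.1) = 3618.9(T − 69.1)
3694.2 T = 250068 − 6290.8 = 243777
T ≈ 65.99 °C — above 0 °C, consistent with complete melting.

T_f ≈ 66.0 °C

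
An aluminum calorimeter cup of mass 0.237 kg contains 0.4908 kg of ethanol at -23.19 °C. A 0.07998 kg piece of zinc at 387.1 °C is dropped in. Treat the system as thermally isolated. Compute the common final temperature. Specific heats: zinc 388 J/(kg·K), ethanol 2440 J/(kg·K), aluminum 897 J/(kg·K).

T_f ≈ -14.4 °C

T_f = Σ m_i c_i T_i / Σ m_i c_i:
T_f = (31.03×387.1 + 1197.6×(-23.19) + 212.59×(-23.19)) / (31.03 + 1197.6 + 212.59)
    = -20689 / 1441.2 ≈ -14.36 °C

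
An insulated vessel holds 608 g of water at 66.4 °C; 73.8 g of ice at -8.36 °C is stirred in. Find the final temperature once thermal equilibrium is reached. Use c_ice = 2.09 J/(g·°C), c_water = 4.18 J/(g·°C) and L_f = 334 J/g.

Heat gained plus heat lost sum to zero:
ice -8.36→0 °C: 73.8·2.09·8.36 = 1289.5; latent heat to melt: 73.8·334 = 24649; warm the meltwater: 308.48 T; water: 2541.4(T − 66.4)
2849.9 T = 168752 − 25939 = 142813
T ≈ 50.11 °C (positive, so assuming full melt was valid).

T_f ≈ 50.1 °C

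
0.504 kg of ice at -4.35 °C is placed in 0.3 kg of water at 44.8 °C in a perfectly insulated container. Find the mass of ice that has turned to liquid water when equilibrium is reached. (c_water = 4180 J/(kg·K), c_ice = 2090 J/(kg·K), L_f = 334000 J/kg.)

Heat available from the water dropping to 0 °C: 0.3×4180×44.8 = 56179 J.
Of that, 0.504×2090×4.35 = 4582.1 J goes to bring the ice to 0 °C, leaving 51597 J.
To melt every bit of ice: 0.504×334000 = 168336 J.
51597 J < 168336 J, so only part of the ice melts and the system sits at 0 °C.
m_melt = 51597 / L_f = 0.1545 kg.

m_melted ≈ 0.154 kg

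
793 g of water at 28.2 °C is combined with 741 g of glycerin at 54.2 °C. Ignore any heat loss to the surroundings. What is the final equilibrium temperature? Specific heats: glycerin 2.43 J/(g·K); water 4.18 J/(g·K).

Net heat exchanged in the isolated system is zero:
741*2.43*(T − 54.2) + 793*4.18*(T − 28.2) = 0
1800.6(T − 54.2) + 3314.7(T − 28.2) = 0
(1800.6 + 3314.7) T = 1800.6*54.2 + 3314.7*28.2
T = 191070 / 5115.4 = 37.4 °C

T_f ≈ 37.4 °C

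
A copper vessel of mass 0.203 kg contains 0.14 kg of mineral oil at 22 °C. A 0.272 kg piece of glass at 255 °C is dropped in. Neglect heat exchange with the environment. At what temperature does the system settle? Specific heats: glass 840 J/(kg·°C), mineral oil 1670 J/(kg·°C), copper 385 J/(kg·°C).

Net heat exchanged in the isolated system is zero:
0.272*840*(T − 255) + 0.14*1670*(T − 22) + 0.203*385*(T − 22) = 0
228.48(T − 255) + 233.8(T − 22) + 78.16(T − 22) = 0
540.44 T = 65125
T ≈ 120.51 °C

T_f ≈ 120.5 °C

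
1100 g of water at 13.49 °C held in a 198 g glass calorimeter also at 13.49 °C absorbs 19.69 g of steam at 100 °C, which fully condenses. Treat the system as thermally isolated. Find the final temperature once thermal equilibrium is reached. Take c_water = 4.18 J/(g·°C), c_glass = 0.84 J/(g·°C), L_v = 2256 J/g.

T_f ≈ 24.1 °C

Net heat exchanged in the isolated system is zero:
latent heat released on condensation: 19.69·2256 = 44421; condensed water 100 °C→T: 82.3(T − 100); original water: 4598(T − 13.49); glass cup: 198·0.84·(T − 13.49) = 166.32(T − 13.49)
4846.6 T = 44421 + 8230.4 + 64271 = 116922
T ≈ 24.12 °C (< 100 °C, so full condensation is consistent).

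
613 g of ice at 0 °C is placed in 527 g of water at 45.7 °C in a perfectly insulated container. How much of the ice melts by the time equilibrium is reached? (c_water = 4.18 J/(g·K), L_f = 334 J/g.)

Water can give up m c ΔT = 527·4.18·45.7 = 100671 J before reaching 0 °C.
Fully melting the ice requires m_ice L_f = 613·334 = 204742 J.
That's not enough to melt it all — equilibrium is at 0 °C with ice remaining.
Mass melted = 100671/334 ≈ 301.4 g.

m_melted ≈ 301 g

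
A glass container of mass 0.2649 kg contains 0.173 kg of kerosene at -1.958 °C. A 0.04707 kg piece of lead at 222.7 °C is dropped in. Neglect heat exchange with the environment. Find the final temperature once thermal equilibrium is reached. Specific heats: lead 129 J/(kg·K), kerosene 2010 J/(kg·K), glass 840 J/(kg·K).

T_f ≈ 0.4 °C

Taking heat into each body as positive, Σ m c ΔT = 0:
0.04707*129*(T − 222.7) + 0.173*2010*(T − (-1.958)) + 0.2649*840*(T − (-1.958)) = 0
(6.072 + 347.73 + 222.52) T = 6.072*222.7 + 347.73*(-1.958) + 222.52*(-1.958)
T ≈ 0.41 °C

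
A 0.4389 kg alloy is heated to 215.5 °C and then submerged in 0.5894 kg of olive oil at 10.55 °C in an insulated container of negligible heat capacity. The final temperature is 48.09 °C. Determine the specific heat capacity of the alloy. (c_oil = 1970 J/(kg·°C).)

m_s c (T_s − T_f) = m_oil c_oil (T_f − T_0):
0.4389×c×(215.5 − 48.09) = 0.5894×1970×(48.09 − 10.55)
73.48 c = 43588  ⇒  c ≈ 593.2 J/(kg·°C)

c ≈ 593 J/(kg·°C)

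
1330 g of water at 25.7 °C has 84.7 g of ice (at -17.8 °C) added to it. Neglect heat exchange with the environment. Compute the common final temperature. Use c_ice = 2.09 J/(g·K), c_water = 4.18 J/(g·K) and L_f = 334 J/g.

Let T be the final temperature. ΣQ_i = 0:
warm ice to 0 °C: 84.7·2.09·(0 − (-17.8)) = 3151; latent heat to melt: 84.7·334 = 28290; meltwater 0→T: 84.7·4.18·T = 354.05 T; water cools: 1330·4.18·(T − 25.7) = 5559.4(T − 25.7)
5913.4 T = 142877 − 31441 = 111436
T ≈ 18.84 °C — above 0 °C, consistent with complete melting.

T_f ≈ 18.8 °C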